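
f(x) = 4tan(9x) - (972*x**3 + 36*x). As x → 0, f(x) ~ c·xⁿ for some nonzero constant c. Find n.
5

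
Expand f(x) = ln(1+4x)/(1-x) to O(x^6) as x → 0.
4*x - 4*x**2 + 52*x**3/3 - 140*x**4/3 + 2372*x**5/15 + O(x**6)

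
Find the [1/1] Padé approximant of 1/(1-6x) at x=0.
1/(1 - 6*x)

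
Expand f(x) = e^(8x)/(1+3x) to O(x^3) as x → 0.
1 + 5*x + 17*x**2 + O(x**3)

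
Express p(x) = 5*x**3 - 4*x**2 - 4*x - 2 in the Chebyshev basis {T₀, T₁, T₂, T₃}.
(-4)T₀ + (-1/4)T₁ + (-2)T₂ + (5/4)T₃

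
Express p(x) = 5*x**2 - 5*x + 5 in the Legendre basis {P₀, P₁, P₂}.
(20/3)P₀ + (-5)P₁ + (10/3)P₂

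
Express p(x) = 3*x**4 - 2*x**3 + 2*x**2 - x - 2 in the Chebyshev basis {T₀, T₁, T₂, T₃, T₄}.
(1/8)T₀ + (-5/2)T₁ + (5/2)T₂ + (-1/2)T₃ + (3/8)T₄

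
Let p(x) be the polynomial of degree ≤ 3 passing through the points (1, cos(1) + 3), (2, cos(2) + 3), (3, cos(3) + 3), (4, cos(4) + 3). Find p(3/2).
15*cos(2)/16 + cos(4)/16 + 5*cos(1)/16 - 5*cos(3)/16 + 3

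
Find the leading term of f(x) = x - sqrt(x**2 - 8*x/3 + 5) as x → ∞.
4/3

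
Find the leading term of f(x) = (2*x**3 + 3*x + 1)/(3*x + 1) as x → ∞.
2*x**2/3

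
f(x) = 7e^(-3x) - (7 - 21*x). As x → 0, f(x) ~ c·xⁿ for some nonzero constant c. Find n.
2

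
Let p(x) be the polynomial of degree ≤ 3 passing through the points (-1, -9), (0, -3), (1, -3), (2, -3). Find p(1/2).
-21/8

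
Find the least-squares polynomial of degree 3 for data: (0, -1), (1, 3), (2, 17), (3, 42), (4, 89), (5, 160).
-10/9 + (464/189)x + (299/252)x² + (103/108)x³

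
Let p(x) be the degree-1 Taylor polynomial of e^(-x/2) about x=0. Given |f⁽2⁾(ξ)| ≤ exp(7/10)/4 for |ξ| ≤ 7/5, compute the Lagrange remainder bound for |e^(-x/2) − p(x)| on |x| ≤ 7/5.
49*exp(7/10)/200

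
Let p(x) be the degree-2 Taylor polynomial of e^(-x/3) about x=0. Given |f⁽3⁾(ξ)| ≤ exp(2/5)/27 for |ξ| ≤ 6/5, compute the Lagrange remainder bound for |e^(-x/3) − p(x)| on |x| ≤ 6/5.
4*exp(2/5)/375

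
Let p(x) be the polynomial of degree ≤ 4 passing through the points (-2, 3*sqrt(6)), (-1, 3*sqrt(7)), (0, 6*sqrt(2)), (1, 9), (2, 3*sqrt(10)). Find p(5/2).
-945/32 - 135*sqrt(7)/32 + 105*sqrt(6)/128 + 945*sqrt(10)/128 + 567*sqrt(2)/32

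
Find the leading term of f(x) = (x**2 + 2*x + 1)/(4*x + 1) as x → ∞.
x/4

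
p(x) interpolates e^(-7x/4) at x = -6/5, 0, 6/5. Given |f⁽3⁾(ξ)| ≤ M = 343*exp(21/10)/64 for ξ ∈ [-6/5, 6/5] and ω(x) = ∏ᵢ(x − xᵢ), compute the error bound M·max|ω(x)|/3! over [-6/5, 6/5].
343*sqrt(3)*exp(21/10)/1000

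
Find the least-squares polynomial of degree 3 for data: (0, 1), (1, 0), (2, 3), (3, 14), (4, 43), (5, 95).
58/63 + (64/189)x + (-527/252)x² + (125/108)x³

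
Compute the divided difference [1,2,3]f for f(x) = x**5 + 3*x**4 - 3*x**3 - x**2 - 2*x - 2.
146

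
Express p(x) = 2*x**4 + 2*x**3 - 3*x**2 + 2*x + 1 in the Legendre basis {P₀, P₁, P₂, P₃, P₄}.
(2/5)P₀ + (16/5)P₁ + (-6/7)P₂ + (4/5)P₃ + (16/35)P₄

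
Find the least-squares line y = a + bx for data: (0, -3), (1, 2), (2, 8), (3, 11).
a = -27/10, b = 24/5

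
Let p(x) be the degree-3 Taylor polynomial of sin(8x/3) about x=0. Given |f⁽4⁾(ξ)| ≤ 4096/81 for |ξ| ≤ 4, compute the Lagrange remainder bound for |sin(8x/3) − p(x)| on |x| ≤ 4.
131072/243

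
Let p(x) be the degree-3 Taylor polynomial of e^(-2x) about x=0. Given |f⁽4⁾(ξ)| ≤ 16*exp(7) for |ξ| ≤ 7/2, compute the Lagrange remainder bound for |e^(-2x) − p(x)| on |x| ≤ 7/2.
2401*exp(7)/24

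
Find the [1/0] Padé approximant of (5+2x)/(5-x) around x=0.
3*x/5 + 1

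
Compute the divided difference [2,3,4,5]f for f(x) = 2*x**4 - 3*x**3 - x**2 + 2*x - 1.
25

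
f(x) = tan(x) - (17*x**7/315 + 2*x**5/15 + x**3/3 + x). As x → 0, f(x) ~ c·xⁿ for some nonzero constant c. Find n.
9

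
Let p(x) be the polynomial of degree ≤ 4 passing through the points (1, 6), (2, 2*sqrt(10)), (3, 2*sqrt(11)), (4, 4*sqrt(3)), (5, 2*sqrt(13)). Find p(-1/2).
-693*sqrt(10)/16 - 385*sqrt(3)/8 + 315*sqrt(13)/64 + 3465/64 + 1485*sqrt(11)/32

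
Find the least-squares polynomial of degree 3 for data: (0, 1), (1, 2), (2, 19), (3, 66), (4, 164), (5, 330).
107/126 + (463/756)x + (-241/126)x² + (323/108)x³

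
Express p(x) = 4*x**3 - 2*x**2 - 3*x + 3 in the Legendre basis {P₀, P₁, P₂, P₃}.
(7/3)P₀ + (-3/5)P₁ + (-4/3)P₂ + (8/5)P₃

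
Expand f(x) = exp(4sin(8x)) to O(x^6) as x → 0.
1 + 32*x + 512*x**2 + 5120*x**3 + 32768*x**4 + 1589248*x**5/15 + O(x**6)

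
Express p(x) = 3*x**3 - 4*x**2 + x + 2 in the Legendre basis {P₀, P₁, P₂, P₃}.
(2/3)P₀ + (14/5)P₁ + (-8/3)P₂ + (6/5)P₃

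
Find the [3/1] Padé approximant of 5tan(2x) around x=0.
40*x**3/3 + 10*x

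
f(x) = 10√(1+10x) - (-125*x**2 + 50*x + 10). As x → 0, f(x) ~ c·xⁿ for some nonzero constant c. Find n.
3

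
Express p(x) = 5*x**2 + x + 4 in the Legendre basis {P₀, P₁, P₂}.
(17/3)P₀ + P₁ + (10/3)P₂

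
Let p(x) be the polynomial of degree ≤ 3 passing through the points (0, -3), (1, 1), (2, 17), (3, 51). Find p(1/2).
-17/8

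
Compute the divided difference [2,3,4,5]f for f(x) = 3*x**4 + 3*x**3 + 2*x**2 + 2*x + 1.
45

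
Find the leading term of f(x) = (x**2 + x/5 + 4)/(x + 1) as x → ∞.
x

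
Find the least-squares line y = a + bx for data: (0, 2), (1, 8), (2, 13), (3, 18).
a = 23/10, b = 53/10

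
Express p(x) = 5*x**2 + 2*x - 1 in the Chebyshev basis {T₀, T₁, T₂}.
(3/2)T₀ + (2)T₁ + (5/2)T₂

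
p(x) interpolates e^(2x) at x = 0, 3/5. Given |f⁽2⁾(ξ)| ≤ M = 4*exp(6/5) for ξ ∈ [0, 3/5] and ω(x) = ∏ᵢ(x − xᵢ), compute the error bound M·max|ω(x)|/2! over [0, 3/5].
9*exp(6/5)/50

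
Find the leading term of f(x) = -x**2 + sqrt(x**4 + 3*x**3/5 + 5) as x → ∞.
3*x/10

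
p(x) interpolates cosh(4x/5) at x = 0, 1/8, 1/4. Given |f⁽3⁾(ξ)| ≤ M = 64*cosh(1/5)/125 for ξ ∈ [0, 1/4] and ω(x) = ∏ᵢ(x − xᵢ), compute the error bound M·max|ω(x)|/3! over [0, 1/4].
sqrt(3)*cosh(1/5)/27000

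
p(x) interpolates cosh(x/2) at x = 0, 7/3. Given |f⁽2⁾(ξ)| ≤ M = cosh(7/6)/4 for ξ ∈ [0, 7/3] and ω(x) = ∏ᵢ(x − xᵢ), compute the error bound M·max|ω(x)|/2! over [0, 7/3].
49*cosh(7/6)/288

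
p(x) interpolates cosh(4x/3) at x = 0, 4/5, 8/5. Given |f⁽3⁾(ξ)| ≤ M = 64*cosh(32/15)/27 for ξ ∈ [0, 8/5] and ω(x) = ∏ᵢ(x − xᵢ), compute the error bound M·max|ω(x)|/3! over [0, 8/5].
4096*sqrt(3)*cosh(32/15)/91125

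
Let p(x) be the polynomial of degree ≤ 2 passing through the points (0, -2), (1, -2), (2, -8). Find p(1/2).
-5/4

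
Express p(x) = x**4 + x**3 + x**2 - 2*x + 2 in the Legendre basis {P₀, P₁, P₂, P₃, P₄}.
(38/15)P₀ + (-7/5)P₁ + (26/21)P₂ + (2/5)P₃ + (8/35)P₄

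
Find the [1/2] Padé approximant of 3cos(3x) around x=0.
3/(9*x**2/2 + 1)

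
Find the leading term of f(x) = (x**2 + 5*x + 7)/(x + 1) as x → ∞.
x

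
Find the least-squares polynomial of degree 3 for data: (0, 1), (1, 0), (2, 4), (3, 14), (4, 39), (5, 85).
7/9 + (136/189)x + (-437/252)x² + (107/108)x³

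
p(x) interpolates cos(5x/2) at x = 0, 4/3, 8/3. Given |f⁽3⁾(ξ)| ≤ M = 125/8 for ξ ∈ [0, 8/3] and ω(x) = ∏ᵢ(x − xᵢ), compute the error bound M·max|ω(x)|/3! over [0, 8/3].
1000*sqrt(3)/729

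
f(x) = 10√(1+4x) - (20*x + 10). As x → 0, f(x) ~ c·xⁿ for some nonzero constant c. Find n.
2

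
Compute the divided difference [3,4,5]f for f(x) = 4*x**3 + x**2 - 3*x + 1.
49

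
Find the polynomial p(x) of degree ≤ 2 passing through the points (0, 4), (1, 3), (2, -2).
-2*x**2 + x + 4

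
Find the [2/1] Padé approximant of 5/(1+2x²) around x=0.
5 - 10*x**2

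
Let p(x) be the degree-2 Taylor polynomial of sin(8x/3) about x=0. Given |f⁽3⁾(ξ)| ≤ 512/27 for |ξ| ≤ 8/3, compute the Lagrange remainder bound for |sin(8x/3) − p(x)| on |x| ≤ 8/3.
131072/2187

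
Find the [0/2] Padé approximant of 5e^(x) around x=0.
5/(x**2/2 - x + 1)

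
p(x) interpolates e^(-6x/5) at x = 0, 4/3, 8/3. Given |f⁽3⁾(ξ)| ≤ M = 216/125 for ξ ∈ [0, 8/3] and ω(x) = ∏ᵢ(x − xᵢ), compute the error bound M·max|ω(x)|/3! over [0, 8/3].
512*sqrt(3)/3375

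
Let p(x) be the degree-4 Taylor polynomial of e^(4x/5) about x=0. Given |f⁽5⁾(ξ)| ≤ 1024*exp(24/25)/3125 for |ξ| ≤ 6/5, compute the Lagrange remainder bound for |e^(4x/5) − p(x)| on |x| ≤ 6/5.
331776*exp(24/25)/48828125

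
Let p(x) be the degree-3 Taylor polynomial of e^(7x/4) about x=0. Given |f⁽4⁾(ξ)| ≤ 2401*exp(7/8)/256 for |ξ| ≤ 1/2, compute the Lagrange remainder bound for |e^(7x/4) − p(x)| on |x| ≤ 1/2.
2401*exp(7/8)/98304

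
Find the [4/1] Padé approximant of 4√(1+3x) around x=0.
(243*x**4/160 - 27*x**3/10 + 81*x**2/10 + 72*x/5 + 4)/(21*x/10 + 1)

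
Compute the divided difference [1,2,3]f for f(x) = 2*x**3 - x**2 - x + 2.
11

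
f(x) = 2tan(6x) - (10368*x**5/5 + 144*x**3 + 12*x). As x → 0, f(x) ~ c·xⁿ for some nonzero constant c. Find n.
7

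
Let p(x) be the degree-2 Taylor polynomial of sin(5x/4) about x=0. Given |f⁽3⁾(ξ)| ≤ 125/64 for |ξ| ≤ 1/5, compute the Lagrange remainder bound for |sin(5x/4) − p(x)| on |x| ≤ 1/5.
1/384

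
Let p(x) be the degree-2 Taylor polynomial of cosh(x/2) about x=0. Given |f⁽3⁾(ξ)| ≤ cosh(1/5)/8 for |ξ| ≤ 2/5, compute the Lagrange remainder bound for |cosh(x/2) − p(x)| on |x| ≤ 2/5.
cosh(1/5)/750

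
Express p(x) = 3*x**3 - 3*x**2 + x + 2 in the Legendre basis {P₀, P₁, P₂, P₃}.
P₀ + (14/5)P₁ + (-2)P₂ + (6/5)P₃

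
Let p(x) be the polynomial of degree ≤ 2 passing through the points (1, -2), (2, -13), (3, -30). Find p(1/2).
5/4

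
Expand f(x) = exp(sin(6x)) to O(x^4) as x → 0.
1 + 6*x + 18*x**2 + O(x**4)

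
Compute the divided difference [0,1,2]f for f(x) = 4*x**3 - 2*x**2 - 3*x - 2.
10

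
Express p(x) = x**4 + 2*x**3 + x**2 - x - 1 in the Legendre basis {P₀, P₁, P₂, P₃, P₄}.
(-7/15)P₀ + (1/5)P₁ + (26/21)P₂ + (4/5)P₃ + (8/35)P₄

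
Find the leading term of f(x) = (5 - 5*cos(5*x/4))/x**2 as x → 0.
125/32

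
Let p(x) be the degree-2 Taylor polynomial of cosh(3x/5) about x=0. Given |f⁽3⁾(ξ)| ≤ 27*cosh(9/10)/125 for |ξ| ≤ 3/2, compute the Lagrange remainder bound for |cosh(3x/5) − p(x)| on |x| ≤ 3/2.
243*cosh(9/10)/2000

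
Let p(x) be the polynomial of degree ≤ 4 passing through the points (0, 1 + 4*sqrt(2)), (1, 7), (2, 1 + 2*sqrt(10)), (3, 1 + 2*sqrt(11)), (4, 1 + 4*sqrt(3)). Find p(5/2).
-5*sqrt(3)/32 + 1/16 + 3*sqrt(2)/32 + 15*sqrt(11)/16 + 45*sqrt(10)/32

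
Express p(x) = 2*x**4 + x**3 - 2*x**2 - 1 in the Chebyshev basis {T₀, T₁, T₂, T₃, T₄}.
(-5/4)T₀ + (3/4)T₁ + (1/4)T₃ + (1/4)T₄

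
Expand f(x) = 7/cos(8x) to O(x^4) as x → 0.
7 + 224*x**2 + O(x**4)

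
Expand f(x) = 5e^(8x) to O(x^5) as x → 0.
5 + 40*x + 160*x**2 + 1280*x**3/3 + 2560*x**4/3 + O(x**5)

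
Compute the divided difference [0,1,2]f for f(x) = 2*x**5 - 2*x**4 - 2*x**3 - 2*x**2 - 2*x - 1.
8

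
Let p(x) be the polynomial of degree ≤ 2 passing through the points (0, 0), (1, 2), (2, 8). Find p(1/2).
1/2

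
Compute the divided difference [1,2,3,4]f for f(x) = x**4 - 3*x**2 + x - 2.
10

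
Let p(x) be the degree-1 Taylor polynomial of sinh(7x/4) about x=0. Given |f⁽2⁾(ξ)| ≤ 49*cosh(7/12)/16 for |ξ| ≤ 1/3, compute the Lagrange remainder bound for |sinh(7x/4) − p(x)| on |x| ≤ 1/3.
49*cosh(7/12)/288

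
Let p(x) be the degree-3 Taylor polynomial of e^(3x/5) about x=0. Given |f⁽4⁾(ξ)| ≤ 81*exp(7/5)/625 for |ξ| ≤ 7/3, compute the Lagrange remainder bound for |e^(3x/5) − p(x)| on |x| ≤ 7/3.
2401*exp(7/5)/15000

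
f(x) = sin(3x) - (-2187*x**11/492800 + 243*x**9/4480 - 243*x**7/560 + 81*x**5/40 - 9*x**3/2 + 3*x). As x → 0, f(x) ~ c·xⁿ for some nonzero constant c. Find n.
13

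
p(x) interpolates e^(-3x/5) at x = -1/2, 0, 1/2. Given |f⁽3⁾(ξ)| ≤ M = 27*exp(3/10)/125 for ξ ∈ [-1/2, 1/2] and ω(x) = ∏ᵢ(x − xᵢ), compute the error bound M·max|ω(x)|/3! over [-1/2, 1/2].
sqrt(3)*exp(3/10)/1000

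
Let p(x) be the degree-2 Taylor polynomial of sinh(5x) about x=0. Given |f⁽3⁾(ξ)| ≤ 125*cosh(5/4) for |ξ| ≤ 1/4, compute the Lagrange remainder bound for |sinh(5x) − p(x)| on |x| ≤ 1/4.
125*cosh(5/4)/384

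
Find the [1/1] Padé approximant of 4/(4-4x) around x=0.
1/(1 - x)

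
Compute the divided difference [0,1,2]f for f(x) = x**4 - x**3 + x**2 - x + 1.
5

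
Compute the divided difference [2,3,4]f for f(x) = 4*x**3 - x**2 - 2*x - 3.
35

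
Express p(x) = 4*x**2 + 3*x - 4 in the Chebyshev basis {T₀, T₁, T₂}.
(-2)T₀ + (3)T₁ + (2)T₂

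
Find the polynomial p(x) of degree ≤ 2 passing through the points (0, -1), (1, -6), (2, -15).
-2*x**2 - 3*x - 1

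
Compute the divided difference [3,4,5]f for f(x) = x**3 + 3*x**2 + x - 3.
15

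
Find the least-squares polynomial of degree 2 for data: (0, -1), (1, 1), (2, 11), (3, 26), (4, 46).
-47/35 + (13/70)x + (41/14)x²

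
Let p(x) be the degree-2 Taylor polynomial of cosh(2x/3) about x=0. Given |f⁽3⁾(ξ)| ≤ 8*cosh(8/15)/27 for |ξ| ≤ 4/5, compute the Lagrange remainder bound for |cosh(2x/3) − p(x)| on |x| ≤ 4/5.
256*cosh(8/15)/10125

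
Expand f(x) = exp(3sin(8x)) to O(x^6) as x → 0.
1 + 24*x + 288*x**2 + 2048*x**3 + 7680*x**4 - 32768*x**5/5 + O(x**6)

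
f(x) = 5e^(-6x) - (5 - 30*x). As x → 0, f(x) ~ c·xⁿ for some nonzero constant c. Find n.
2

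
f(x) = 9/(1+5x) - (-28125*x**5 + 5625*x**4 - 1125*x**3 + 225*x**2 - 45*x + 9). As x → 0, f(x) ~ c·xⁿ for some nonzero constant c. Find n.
6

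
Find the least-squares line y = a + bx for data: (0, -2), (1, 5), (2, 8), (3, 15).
a = -8/5, b = 27/5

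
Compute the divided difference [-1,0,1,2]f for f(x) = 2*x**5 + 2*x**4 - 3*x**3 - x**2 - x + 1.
11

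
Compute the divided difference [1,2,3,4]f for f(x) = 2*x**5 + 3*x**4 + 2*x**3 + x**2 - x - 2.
162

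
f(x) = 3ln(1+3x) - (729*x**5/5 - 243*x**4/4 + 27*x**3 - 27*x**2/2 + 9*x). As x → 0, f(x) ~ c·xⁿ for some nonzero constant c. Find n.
6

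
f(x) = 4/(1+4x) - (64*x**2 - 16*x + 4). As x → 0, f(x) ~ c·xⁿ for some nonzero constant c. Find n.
3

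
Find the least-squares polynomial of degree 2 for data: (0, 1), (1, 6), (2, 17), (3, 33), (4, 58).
43/35 + (87/70)x + (45/14)x²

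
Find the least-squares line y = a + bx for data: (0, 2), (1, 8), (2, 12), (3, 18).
a = 11/5, b = 26/5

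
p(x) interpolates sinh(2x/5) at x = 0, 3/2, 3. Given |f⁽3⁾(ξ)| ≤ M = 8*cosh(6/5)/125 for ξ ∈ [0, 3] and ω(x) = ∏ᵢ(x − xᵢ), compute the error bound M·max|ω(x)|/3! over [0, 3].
sqrt(3)*cosh(6/5)/125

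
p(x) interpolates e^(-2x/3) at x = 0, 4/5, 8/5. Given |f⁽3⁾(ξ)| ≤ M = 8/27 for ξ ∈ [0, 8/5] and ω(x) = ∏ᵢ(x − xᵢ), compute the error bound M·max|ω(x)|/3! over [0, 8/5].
512*sqrt(3)/91125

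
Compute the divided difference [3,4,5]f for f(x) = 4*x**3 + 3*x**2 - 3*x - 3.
51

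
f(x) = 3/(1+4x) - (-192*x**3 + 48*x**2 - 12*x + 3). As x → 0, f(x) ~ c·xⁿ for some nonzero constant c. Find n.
4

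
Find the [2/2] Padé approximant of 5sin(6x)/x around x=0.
(30 - 126*x**2)/(9*x**2/5 + 1)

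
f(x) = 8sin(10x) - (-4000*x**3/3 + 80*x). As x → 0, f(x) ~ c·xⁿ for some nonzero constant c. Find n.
5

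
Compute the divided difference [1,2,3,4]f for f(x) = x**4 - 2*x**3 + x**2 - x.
8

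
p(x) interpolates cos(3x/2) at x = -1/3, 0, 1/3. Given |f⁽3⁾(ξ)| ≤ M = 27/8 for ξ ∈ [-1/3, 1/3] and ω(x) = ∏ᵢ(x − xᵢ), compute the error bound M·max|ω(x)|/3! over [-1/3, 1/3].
sqrt(3)/216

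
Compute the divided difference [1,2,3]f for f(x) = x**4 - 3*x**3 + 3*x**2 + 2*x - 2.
10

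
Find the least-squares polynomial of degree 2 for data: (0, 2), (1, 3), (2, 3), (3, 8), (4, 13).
79/35 + (-71/70)x + (13/14)x²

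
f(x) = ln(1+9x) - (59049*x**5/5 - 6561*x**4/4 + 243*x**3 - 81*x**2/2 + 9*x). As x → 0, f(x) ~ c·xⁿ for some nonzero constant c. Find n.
6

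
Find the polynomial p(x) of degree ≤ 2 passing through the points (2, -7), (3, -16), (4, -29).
-2*x**2 + x - 1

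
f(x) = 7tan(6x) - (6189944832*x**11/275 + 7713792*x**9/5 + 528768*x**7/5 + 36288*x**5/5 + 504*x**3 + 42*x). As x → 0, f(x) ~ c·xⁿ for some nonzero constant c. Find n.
13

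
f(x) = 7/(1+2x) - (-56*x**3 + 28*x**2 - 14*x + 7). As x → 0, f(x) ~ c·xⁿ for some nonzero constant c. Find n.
4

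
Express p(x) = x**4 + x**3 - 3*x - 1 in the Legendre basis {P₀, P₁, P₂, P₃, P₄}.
(-4/5)P₀ + (-12/5)P₁ + (4/7)P₂ + (2/5)P₃ + (8/35)P₄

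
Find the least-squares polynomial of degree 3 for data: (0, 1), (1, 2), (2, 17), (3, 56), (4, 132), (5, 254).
127/126 + (-1633/756)x + (169/126)x² + (199/108)x³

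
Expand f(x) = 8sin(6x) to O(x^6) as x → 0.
48*x - 288*x**3 + 2592*x**5/5 + O(x**6)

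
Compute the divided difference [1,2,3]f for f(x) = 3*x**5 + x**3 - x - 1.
276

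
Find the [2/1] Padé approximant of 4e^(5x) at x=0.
(50*x**2/3 + 40*x/3 + 4)/(1 - 5*x/3)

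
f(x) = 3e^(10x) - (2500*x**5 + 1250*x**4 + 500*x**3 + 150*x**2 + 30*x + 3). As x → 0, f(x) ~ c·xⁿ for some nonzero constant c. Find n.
6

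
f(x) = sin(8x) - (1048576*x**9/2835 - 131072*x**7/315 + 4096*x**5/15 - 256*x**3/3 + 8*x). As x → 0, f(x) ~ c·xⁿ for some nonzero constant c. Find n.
11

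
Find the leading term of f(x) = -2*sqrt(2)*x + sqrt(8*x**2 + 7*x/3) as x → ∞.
7*sqrt(2)/24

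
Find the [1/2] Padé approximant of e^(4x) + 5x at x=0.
(1787*x/219 + 1)/(-32*x**2/73 - 184*x/219 + 1)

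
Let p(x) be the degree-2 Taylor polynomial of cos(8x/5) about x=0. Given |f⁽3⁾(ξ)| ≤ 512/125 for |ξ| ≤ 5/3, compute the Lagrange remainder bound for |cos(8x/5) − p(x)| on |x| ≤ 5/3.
256/81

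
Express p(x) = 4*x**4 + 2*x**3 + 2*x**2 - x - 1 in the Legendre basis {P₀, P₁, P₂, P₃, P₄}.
(7/15)P₀ + (1/5)P₁ + (76/21)P₂ + (4/5)P₃ + (32/35)P₄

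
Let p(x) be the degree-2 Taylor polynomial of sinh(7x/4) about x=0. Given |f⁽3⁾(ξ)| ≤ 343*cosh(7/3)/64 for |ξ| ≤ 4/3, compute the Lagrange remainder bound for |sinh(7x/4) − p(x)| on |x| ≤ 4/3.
343*cosh(7/3)/162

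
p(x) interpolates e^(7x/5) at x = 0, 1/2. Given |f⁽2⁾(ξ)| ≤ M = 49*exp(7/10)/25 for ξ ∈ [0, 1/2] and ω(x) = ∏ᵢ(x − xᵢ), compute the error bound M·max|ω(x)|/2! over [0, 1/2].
49*exp(7/10)/800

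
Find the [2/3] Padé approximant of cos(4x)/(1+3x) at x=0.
(1 - 20*x**2/3)/(4*x**3 + 4*x**2/3 + 3*x + 1)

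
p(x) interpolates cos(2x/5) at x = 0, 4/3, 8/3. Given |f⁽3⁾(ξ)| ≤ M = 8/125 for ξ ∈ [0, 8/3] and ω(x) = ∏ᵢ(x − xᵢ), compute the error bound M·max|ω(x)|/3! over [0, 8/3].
512*sqrt(3)/91125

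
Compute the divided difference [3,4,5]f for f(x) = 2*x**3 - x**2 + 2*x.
23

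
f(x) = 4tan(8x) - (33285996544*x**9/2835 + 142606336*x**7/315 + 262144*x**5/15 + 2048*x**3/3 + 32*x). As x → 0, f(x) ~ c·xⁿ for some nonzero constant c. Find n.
11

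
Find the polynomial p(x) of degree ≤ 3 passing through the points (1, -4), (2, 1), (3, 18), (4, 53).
x**3 - 2*x - 3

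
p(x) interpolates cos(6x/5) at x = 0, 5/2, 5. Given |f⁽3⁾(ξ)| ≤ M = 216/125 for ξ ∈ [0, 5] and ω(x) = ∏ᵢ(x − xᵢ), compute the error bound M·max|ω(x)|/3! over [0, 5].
sqrt(3)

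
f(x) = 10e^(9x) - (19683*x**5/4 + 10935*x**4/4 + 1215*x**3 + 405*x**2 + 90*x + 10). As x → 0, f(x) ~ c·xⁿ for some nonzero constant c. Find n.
6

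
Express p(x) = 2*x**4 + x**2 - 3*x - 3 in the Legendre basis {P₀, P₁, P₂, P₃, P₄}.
(-34/15)P₀ + (-3)P₁ + (38/21)P₂ + (16/35)P₄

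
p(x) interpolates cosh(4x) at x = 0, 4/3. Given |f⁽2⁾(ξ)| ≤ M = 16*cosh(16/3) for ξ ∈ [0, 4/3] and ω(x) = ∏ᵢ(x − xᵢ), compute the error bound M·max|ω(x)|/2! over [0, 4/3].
32*cosh(16/3)/9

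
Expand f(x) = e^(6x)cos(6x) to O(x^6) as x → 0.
1 + 6*x - 72*x**3 - 216*x**4 - 1296*x**5/5 + O(x**6)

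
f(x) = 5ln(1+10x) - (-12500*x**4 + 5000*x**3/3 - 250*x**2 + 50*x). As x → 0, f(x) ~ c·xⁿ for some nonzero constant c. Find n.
5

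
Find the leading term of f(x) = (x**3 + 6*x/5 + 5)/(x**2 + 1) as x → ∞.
x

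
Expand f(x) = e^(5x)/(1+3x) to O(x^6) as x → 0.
1 + 2*x + 13*x**2/2 + 4*x**3/3 + 529*x**4/24 - 481*x**5/12 + O(x**6)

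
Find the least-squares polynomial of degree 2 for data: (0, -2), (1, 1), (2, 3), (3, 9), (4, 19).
-10/7 + (-1/7)x + (9/7)x²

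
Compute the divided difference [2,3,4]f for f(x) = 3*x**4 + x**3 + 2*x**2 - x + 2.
176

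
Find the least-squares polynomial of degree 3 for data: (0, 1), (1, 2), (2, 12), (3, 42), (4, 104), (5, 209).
125/126 + (337/756)x + (-47/36)x² + (103/54)x³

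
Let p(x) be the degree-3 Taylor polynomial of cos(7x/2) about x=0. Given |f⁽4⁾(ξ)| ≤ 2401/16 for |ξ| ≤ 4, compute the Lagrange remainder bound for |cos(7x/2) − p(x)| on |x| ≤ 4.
4802/3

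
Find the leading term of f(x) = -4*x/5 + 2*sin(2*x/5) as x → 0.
-8*x**3/375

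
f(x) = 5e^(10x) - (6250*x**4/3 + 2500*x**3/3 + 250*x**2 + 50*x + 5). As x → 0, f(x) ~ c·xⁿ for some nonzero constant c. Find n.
5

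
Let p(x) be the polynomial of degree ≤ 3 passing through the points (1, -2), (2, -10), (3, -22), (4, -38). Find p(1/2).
1/2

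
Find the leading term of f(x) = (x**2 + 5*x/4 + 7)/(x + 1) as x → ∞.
x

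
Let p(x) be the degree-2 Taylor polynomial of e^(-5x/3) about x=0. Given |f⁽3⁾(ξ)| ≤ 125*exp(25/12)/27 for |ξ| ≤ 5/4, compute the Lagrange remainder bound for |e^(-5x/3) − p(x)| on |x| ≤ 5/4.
15625*exp(25/12)/10368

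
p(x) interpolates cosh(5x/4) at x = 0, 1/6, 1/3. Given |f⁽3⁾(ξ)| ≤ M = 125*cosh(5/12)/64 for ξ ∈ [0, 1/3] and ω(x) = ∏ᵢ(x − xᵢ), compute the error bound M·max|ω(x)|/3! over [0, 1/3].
125*sqrt(3)*cosh(5/12)/373248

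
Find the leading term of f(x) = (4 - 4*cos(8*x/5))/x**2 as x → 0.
128/25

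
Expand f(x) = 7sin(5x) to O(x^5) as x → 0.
35*x - 875*x**3/6 + O(x**5)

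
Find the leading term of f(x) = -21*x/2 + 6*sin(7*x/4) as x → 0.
-343*x**3/64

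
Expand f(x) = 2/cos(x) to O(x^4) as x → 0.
2 + x**2 + O(x**4)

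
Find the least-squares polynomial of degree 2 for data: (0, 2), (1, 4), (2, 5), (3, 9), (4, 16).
86/35 + (-29/70)x + (13/14)x²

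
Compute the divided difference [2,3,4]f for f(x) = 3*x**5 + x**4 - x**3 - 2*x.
901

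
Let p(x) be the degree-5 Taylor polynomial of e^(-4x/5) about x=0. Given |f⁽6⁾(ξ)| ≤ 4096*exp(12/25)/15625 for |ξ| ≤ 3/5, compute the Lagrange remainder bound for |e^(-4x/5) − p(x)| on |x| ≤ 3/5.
20736*exp(12/25)/1220703125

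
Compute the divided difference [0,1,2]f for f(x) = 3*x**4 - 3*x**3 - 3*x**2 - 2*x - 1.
9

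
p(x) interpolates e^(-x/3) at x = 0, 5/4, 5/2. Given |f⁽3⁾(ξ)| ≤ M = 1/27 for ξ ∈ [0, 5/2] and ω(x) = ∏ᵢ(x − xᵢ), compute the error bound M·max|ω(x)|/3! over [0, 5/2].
125*sqrt(3)/46656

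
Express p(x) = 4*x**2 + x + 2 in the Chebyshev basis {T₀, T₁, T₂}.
(4)T₀ + T₁ + (2)T₂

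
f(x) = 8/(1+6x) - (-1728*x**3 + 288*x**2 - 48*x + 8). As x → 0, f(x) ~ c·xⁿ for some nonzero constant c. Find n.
4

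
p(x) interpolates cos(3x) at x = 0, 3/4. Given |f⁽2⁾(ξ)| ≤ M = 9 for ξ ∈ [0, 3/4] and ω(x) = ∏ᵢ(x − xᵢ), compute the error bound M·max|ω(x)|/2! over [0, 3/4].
81/128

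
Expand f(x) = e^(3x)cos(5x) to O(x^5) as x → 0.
1 + 3*x - 8*x**2 - 33*x**3 - 161*x**4/6 + O(x**5)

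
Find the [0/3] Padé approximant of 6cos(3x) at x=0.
6/(9*x**2/2 + 1)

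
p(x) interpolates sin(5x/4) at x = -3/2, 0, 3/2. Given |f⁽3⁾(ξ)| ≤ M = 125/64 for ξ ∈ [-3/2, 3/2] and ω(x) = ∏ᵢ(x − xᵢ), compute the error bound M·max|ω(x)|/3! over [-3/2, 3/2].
125*sqrt(3)/512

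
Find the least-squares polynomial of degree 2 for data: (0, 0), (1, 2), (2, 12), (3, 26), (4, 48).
-4/35 + (-4/7)x + (22/7)x²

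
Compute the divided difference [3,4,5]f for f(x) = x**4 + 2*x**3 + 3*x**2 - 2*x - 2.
124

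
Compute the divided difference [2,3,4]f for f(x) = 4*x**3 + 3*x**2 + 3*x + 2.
39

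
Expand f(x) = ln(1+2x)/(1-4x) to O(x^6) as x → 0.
2*x + 6*x**2 + 80*x**3/3 + 308*x**4/3 + 6256*x**5/15 + O(x**6)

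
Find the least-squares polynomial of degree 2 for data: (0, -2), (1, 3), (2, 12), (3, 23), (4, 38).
-72/35 + (26/7)x + (11/7)x²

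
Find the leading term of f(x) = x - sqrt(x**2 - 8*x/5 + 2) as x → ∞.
4/5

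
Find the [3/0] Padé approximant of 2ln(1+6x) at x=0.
12*x*(12*x**2 - 3*x + 1)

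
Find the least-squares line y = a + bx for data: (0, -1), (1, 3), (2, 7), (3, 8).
a = -2/5, b = 31/10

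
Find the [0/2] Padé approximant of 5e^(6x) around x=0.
5/(18*x**2 - 6*x + 1)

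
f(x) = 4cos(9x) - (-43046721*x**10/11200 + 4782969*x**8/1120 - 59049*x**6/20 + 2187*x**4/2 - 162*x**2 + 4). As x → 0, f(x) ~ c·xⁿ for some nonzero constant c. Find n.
12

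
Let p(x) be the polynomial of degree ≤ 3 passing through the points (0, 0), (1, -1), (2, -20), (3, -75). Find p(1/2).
5/8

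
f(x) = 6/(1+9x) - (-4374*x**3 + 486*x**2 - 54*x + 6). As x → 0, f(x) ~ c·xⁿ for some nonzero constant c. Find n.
4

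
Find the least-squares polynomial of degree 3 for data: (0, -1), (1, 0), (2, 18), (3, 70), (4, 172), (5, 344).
-137/126 + (-121/108)x + (-59/126)x² + (313/108)x³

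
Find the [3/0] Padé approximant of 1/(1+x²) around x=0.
1 - x**2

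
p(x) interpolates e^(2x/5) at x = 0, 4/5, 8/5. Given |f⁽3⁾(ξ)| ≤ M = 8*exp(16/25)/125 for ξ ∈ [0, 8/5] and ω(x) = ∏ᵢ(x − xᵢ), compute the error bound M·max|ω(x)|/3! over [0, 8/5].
512*sqrt(3)*exp(16/25)/421875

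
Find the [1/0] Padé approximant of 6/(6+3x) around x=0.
1 - x/2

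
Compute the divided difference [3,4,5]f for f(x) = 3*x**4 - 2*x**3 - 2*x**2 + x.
265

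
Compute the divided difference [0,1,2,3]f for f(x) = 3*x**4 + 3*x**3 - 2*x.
21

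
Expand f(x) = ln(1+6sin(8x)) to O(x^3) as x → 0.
48*x - 1152*x**2 + O(x**3)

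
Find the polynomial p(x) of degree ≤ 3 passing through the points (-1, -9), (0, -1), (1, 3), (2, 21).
3*x**3 - 2*x**2 + 3*x - 1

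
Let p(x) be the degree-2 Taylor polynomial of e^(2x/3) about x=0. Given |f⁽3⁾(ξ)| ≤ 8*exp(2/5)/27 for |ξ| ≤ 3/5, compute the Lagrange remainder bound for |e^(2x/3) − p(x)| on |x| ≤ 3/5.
4*exp(2/5)/375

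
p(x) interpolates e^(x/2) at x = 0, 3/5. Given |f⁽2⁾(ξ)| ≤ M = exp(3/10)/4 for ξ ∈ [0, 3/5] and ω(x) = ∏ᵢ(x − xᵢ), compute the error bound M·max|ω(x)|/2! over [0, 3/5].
9*exp(3/10)/800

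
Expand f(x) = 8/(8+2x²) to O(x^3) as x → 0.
1 - x**2/4 + O(x**3)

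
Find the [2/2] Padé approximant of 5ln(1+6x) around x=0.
30*x*(3*x + 1)/(6*x**2 + 6*x + 1)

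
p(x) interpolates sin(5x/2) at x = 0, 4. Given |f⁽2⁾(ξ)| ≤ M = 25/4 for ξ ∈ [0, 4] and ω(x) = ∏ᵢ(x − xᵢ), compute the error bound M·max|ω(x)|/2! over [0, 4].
25/2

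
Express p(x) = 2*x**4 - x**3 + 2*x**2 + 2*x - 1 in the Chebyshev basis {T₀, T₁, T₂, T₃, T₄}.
(3/4)T₀ + (5/4)T₁ + (2)T₂ + (-1/4)T₃ + (1/4)T₄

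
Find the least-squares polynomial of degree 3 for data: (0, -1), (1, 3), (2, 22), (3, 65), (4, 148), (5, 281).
-137/126 + (1349/756)x + (38/63)x² + (223/108)x³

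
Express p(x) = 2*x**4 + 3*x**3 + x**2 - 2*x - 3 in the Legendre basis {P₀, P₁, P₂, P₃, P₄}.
(-34/15)P₀ + (-1/5)P₁ + (38/21)P₂ + (6/5)P₃ + (16/35)P₄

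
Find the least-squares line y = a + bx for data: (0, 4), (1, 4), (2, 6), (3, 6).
a = 19/5, b = 4/5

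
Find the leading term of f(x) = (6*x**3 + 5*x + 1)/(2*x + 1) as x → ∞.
3*x**2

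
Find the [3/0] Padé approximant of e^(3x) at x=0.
9*x**3/2 + 9*x**2/2 + 3*x + 1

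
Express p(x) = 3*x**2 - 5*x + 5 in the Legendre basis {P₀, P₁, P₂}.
(6)P₀ + (-5)P₁ + (2)P₂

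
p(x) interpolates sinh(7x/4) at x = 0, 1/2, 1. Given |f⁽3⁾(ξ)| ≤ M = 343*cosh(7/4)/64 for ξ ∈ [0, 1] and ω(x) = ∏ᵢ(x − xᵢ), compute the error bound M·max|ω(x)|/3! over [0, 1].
343*sqrt(3)*cosh(7/4)/13824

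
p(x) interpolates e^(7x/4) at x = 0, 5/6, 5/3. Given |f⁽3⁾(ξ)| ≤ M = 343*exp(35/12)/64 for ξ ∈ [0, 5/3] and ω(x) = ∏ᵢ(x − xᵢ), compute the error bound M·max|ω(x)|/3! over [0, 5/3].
42875*sqrt(3)*exp(35/12)/373248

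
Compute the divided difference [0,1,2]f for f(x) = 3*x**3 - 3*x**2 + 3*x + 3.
6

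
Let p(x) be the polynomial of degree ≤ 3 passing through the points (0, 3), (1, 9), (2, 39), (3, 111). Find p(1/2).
33/8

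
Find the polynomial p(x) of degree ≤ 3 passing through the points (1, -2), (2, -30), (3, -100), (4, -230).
-3*x**3 - 3*x**2 + 2*x + 2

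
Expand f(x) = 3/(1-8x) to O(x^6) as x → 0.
3 + 24*x + 192*x**2 + 1536*x**3 + 12288*x**4 + 98304*x**5 + O(x**6)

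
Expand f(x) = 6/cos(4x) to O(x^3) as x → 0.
6 + 48*x**2 + O(x**3)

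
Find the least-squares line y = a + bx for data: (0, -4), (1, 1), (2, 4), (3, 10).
a = -4, b = 9/2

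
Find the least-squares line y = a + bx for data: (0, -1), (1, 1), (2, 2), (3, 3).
a = -7/10, b = 13/10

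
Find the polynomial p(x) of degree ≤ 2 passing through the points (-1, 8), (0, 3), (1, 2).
2*x**2 - 3*x + 3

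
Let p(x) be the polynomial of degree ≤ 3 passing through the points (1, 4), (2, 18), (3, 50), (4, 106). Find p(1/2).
15/8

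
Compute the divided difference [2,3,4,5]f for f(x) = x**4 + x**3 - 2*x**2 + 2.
15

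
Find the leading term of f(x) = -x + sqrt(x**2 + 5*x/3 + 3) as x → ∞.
5/6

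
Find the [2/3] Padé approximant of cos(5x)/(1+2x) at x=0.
(1 - 125*x**2/12)/(25*x**3/6 + 25*x**2/12 + 2*x + 1)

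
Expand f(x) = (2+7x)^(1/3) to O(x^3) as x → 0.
2**(1/3) + 7*2**(1/3)*x/6 - 49*2**(1/3)*x**2/36 + O(x**3)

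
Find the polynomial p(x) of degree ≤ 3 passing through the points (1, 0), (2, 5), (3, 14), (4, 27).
2*x**2 - x - 1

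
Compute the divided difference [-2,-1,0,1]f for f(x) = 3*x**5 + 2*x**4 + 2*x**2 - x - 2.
11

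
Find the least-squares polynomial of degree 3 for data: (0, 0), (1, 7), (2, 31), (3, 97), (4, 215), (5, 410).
5/42 + (667/252)x + (7/12)x² + (55/18)x³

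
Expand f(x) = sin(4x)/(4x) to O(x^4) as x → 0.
1 - 8*x**2/3 + O(x**4)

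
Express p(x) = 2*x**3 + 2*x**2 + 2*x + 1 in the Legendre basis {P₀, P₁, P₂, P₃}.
(5/3)P₀ + (16/5)P₁ + (4/3)P₂ + (4/5)P₃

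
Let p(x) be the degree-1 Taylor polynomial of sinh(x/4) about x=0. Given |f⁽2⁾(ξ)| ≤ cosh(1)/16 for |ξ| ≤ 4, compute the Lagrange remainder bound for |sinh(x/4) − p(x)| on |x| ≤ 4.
cosh(1)/2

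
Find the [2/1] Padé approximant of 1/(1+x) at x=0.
1/(x + 1)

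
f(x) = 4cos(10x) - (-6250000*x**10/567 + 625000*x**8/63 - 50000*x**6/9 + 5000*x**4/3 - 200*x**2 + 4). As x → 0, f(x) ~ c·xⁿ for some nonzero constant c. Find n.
12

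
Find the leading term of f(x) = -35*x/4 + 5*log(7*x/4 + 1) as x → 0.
-245*x**2/32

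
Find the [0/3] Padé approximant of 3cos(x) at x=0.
3/(x**2/2 + 1)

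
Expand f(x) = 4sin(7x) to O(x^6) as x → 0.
28*x - 686*x**3/3 + 16807*x**5/30 + O(x**6)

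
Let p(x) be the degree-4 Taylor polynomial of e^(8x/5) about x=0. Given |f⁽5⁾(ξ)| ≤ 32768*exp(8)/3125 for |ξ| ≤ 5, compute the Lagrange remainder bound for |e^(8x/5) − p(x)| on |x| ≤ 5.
4096*exp(8)/15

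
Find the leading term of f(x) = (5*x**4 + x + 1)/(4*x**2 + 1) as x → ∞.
5*x**2/4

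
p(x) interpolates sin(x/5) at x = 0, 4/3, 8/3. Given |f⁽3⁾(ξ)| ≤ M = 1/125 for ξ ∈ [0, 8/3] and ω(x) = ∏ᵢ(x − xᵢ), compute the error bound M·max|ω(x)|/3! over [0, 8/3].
64*sqrt(3)/91125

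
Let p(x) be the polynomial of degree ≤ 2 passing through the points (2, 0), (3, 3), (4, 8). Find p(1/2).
-3/4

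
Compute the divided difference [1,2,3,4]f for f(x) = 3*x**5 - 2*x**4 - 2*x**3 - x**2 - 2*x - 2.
173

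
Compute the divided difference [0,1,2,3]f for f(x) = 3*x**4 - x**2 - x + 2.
18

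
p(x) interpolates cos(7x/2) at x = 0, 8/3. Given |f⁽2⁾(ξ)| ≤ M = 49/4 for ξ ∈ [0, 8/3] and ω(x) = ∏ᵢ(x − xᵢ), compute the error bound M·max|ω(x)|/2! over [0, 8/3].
98/9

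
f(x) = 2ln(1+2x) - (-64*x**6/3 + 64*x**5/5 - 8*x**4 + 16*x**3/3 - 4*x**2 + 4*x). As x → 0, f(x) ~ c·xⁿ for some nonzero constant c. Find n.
7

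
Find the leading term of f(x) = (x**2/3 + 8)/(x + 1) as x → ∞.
x/3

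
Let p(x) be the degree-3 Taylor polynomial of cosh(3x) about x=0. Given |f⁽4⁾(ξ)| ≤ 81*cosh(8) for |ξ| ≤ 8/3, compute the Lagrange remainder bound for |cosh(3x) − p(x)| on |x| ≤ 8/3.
512*cosh(8)/3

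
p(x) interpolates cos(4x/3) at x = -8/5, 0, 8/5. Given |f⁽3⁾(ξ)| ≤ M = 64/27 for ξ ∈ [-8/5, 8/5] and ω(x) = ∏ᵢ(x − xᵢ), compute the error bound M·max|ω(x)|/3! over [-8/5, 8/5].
32768*sqrt(3)/91125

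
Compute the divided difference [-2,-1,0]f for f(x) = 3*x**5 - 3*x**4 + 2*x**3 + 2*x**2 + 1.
-70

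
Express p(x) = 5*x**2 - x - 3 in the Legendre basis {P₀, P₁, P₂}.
(-4/3)P₀ - P₁ + (10/3)P₂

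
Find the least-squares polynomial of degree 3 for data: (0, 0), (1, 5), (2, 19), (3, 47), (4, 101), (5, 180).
17/126 + (1615/756)x + (355/252)x² + (29/27)x³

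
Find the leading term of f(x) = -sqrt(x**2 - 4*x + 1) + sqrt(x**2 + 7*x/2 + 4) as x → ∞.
15/4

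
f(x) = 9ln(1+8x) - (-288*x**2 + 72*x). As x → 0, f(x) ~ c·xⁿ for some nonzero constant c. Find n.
3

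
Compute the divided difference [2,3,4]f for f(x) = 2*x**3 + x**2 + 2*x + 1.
19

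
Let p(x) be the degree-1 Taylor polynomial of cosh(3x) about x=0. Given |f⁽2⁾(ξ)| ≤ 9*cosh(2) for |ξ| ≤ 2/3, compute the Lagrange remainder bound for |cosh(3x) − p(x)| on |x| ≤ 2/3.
2*cosh(2)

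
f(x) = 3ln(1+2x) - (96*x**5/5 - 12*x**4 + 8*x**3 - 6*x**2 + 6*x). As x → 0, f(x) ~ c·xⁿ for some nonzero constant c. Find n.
6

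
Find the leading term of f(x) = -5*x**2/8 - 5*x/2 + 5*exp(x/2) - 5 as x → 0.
5*x**3/48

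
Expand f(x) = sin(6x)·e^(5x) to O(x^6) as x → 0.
6*x + 30*x**2 + 39*x**3 - 55*x**4 - 4579*x**5/20 + O(x**6)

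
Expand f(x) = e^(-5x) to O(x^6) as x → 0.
1 - 5*x + 25*x**2/2 - 125*x**3/6 + 625*x**4/24 - 625*x**5/24 + O(x**6)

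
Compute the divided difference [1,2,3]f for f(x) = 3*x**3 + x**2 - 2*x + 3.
19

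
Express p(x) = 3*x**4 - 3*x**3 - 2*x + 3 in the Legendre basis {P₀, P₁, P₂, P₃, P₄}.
(18/5)P₀ + (-19/5)P₁ + (12/7)P₂ + (-6/5)P₃ + (24/35)P₄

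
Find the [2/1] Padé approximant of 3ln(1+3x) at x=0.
9*x*(x + 2)/(2*(2*x + 1))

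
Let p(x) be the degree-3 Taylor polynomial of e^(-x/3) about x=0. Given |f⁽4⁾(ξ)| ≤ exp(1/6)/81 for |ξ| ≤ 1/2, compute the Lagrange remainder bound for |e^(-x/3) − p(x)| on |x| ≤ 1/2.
exp(1/6)/31104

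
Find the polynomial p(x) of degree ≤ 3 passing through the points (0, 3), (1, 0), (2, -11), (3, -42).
-2*x**3 + 2*x**2 - 3*x + 3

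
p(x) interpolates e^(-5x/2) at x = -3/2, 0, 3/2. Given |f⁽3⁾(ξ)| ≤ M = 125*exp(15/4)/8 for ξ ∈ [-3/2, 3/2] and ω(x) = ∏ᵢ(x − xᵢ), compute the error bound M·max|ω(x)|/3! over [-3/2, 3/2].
125*sqrt(3)*exp(15/4)/64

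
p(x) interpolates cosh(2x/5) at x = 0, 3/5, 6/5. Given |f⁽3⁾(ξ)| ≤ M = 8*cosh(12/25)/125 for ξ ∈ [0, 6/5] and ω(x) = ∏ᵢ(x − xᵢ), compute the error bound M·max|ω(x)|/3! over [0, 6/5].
8*sqrt(3)*cosh(12/25)/15625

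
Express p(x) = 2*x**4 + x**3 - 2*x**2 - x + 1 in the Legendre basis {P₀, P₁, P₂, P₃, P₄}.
(11/15)P₀ + (-2/5)P₁ + (-4/21)P₂ + (2/5)P₃ + (16/35)P₄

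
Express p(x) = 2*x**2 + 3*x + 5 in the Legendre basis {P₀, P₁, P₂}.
(17/3)P₀ + (3)P₁ + (4/3)P₂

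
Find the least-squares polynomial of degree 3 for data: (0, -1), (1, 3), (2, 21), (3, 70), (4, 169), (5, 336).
-22/21 + (32/9)x + (-199/84)x² + (109/36)x³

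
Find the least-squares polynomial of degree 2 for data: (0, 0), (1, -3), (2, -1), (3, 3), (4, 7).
-18/35 + (-18/7)x + (8/7)x²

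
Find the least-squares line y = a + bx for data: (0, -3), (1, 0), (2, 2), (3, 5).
a = -29/10, b = 13/5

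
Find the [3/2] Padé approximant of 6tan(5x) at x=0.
(-50*x**3 + 30*x)/(1 - 10*x**2)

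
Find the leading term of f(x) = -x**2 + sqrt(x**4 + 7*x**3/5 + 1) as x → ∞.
7*x/10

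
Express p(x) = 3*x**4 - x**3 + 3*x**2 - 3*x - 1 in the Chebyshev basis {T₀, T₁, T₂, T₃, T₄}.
(13/8)T₀ + (-15/4)T₁ + (3)T₂ + (-1/4)T₃ + (3/8)T₄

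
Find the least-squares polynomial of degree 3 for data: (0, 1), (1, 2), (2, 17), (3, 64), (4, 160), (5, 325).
17/18 + (289/756)x + (-557/252)x² + (163/54)x³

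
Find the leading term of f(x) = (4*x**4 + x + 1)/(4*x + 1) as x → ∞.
x**3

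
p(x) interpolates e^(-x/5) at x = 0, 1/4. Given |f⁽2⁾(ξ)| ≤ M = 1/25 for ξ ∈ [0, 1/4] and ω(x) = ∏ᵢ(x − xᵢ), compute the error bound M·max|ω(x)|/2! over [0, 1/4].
1/3200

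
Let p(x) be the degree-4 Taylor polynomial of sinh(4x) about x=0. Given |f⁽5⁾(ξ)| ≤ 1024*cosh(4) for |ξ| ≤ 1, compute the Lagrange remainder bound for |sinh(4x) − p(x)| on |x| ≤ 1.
128*cosh(4)/15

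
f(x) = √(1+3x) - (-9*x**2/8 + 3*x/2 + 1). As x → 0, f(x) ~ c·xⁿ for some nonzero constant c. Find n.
3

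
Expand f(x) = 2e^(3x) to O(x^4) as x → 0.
2 + 6*x + 9*x**2 + 9*x**3 + O(x**4)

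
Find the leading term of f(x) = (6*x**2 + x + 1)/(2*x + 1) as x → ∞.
3*x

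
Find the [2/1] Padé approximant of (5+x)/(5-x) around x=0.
(x/5 + 1)/(1 - x/5)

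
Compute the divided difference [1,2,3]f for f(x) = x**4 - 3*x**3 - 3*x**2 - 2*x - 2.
4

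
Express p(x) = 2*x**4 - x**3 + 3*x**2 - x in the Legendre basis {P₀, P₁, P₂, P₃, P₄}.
(7/5)P₀ + (-8/5)P₁ + (22/7)P₂ + (-2/5)P₃ + (16/35)P₄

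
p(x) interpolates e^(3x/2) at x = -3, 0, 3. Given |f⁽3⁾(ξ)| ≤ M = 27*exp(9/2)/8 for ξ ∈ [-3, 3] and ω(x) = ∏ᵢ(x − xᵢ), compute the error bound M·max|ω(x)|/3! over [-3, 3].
27*sqrt(3)*exp(9/2)/8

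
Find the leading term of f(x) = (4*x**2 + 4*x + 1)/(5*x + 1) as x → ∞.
4*x/5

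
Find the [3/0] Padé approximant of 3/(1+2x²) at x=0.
3 - 6*x**2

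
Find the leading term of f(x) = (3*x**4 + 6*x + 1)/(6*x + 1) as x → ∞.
x**3/2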